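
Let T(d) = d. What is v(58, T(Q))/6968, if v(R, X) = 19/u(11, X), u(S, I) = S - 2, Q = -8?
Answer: 19/62712 ≈ 0.00030297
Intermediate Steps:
u(S, I) = -2 + S
v(R, X) = 19/9 (v(R, X) = 19/(-2 + 11) = 19/9)
v(58, T(Q))/6968 = (19/9)/6968 = (19/9)*(1/6968) = 19/62712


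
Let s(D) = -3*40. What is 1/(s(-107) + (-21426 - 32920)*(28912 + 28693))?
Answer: -1/3130601450 ≈ -3.1943e-10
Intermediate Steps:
s(D) = -120
1/(s(-107) + (-21426 - 32920)*(28912 + 28693)) = 1/(-120 + (-21426 - 32920)*(28912 + 28693)) = 1/(-120 - 54346*57605) = 1/(-120 - 3130601330) = 1/(-3130601450) = -1/3130601450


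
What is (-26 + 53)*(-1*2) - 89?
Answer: -143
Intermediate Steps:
(-26 + 53)*(-1*2) - 89 = 27*(-2) - 89 = -54 - 89 = -143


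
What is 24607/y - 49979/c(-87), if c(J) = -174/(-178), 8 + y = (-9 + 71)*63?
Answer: -17336673829/339126 ≈ -51122.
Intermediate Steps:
y = 3898 (y = -8 + (-9 + 71)*63 = -8 + 62*63 = -8 + 3906 = 3898)
c(J) = 87/89 (c(J) = -174*(-1/178) = 87/89)
24607/y - 49979/c(-87) = 24607/3898 - 49979/87/89 = 24607*(1/3898) - 49979*89/87 = 24607/3898 - 4448131/87 = -17336673829/339126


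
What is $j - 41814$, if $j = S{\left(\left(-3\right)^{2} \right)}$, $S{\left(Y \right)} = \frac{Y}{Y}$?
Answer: $-41813$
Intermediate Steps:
$S{\left(Y \right)} = 1$
$j = 1$
$j - 41814 = 1 - 41814 = -41813$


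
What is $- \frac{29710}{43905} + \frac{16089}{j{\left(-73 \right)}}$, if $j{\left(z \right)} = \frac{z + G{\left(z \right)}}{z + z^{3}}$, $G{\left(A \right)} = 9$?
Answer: $\frac{27484832798261}{280992} \approx 9.7814 \cdot 10^{7}$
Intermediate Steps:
$j{\left(z \right)} = \frac{9 + z}{z + z^{3}}$ ($j{\left(z \right)} = \frac{z + 9}{z + z^{3}} = \frac{9 + z}{z + z^{3}}$)
$- \frac{29710}{43905} + \frac{16089}{j{\left(-73 \right)}} = - \frac{29710}{43905} + \frac{16089}{\frac{1}{-73 + \left(-73\right)^{3}} \left(9 - 73\right)} = \left(-29710\right) \frac{1}{43905} + \frac{16089}{\frac{1}{-73 - 389017} \left(-64\right)} = - \frac{5942}{8781} + \frac{16089}{\frac{1}{-389090} \left(-64\right)} = - \frac{5942}{8781} + \frac{16089}{\left(- \frac{1}{389090}\right) \left(-64\right)} = - \frac{5942}{8781} + \frac{16089}{\frac{32}{194545}} = - \frac{5942}{8781} + 16089 \cdot \frac{194545}{32} = - \frac{5942}{8781} + \frac{3130034505}{32} = \frac{27484832798261}{280992}$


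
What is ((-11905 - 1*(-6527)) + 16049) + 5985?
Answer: 16656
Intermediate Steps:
((-11905 - 1*(-6527)) + 16049) + 5985 = ((-11905 + 6527) + 16049) + 5985 = (-5378 + 16049) + 5985 = 10671 + 5985 = 16656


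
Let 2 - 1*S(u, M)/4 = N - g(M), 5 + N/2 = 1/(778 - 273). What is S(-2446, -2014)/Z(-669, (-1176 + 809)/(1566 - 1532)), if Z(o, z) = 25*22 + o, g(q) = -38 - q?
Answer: -4015752/60095 ≈ -66.823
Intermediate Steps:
Z(o, z) = 550 + o
N = -5048/505 (N = -10 + 2/(778 - 273) = -10 + 2/505 = -5048/505 ≈ -9.9960)
S(u, M) = -52528/505 - 4*M (S(u, M) = 8 - 4*(-5048/505 - (-38 - M)) = 8 - 4*(-5048/505 + (38 + M)) = 8 - 4*(14142/505 + M) = 8 + (-56568/505 - 4*M) = -52528/505 - 4*M)
S(-2446, -2014)/Z(-669, (-1176 + 809)/(1566 - 1532)) = (-52528/505 - 4*(-2014))/(550 - 669) = (-52528/505 + 8056)/(-119) = (4015752/505)*(-1/119) = -4015752/60095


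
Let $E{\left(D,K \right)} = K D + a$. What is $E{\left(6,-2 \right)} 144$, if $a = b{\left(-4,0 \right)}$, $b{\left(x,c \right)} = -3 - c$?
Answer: $-2160$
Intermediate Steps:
$a = -3$ ($a = -3 - 0 = -3 + 0 = -3$)
$E{\left(D,K \right)} = -3 + D K$ ($E{\left(D,K \right)} = K D - 3 = D K - 3 = -3 + D K$)
$E{\left(6,-2 \right)} 144 = \left(-3 + 6 \left(-2\right)\right) 144 = \left(-3 - 12\right) 144 = \left(-15\right) 144 = -2160$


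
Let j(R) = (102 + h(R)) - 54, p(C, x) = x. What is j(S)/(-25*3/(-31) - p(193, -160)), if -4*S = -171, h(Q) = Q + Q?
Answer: 8277/10070 ≈ 0.82195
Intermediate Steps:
h(Q) = 2*Q
S = 171/4 (S = -¼*(-171) = 171/4 ≈ 42.750)
j(R) = 48 + 2*R (j(R) = (102 + 2*R) - 54 = 48 + 2*R)
j(S)/(-25*3/(-31) - p(193, -160)) = (48 + 2*(171/4))/(-25*3/(-31) - 1*(-160)) = (48 + 171/2)/(-75*(-1/31) + 160) = 267/(2*(75/31 + 160)) = 267/(2*(5035/31)) = (267/2)*(31/5035) = 8277/10070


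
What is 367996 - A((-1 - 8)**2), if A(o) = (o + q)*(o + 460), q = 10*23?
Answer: 199745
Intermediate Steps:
q = 230
A(o) = (230 + o)*(460 + o) (A(o) = (o + 230)*(o + 460) = (230 + o)*(460 + o))
367996 - A((-1 - 8)**2) = 367996 - (105800 + ((-1 - 8)**2)**2 + 690*(-1 - 8)**2) = 367996 - (105800 + ((-9)**2)**2 + 690*(-9)**2) = 367996 - (105800 + 81**2 + 690*81) = 367996 - (105800 + 6561 + 55890) = 367996 - 1*168251 = 367996 - 168251 = 199745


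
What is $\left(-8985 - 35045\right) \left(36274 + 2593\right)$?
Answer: $-1711314010$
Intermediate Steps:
$\left(-8985 - 35045\right) \left(36274 + 2593\right) = \left(-44030\right) 38867 = -1711314010$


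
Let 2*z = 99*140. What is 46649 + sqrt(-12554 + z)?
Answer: 46649 + 2*I*sqrt(1406) ≈ 46649.0 + 74.993*I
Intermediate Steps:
z = 6930 (z = (99*140)/2 = (1/2)*13860 = 6930)
46649 + sqrt(-12554 + z) = 46649 + sqrt(-12554 + 6930) = 46649 + sqrt(-5624) = 46649 + 2*I*sqrt(1406)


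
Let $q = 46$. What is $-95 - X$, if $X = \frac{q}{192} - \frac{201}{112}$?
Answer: $- \frac{62795}{672} \approx -93.445$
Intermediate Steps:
$X = - \frac{1045}{672}$ ($X = \frac{46}{192} - \frac{201}{112} = 46 \cdot \frac{1}{192} - \frac{201}{112} = \frac{23}{96} - \frac{201}{112} = - \frac{1045}{672} \approx -1.5551$)
$-95 - X = -95 - - \frac{1045}{672} = -95 + \frac{1045}{672} = - \frac{62795}{672}$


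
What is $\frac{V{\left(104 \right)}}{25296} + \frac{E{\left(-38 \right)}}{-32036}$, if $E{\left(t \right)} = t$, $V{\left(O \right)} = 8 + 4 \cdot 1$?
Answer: $\frac{28035}{16882972} \approx 0.0016605$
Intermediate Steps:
$V{\left(O \right)} = 12$ ($V{\left(O \right)} = 8 + 4 = 12$)
$\frac{V{\left(104 \right)}}{25296} + \frac{E{\left(-38 \right)}}{-32036} = \frac{12}{25296} - \frac{38}{-32036} = 12 \cdot \frac{1}{25296} - - \frac{19}{16018} = \frac{1}{2108} + \frac{19}{16018} = \frac{28035}{16882972}$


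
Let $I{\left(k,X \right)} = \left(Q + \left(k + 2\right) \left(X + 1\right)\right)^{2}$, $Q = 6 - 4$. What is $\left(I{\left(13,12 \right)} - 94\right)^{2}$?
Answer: $1498851225$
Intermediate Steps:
$Q = 2$
$I{\left(k,X \right)} = \left(2 + \left(1 + X\right) \left(2 + k\right)\right)^{2}$ ($I{\left(k,X \right)} = \left(2 + \left(k + 2\right) \left(X + 1\right)\right)^{2} = \left(2 + \left(2 + k\right) \left(1 + X\right)\right)^{2} = \left(2 + \left(1 + X\right) \left(2 + k\right)\right)^{2}$)
$\left(I{\left(13,12 \right)} - 94\right)^{2} = \left(\left(4 + 13 + 2 \cdot 12 + 12 \cdot 13\right)^{2} - 94\right)^{2} = \left(\left(4 + 13 + 24 + 156\right)^{2} - 94\right)^{2} = \left(197^{2} - 94\right)^{2} = \left(38809 - 94\right)^{2} = 38715^{2} = 1498851225$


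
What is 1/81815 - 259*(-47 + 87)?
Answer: -847603399/81815 ≈ -10360.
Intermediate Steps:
1/81815 - 259*(-47 + 87) = 1/81815 - 259*40 = 1/81815 - 1*10360 = 1/81815 - 10360 = -847603399/81815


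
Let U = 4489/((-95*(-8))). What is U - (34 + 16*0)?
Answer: -21351/760 ≈ -28.093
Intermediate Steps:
U = 4489/760 (U = 4489/((-1*(-760))) = 4489/760 ≈ 5.9066)
U - (34 + 16*0) = 4489/760 - (34 + 16*0) = 4489/760 - (34 + 0) = 4489/760 - 1*34 = 4489/760 - 34 = -21351/760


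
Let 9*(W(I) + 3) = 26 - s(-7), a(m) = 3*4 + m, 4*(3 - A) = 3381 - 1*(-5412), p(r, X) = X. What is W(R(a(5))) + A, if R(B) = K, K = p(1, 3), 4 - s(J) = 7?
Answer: -79021/36 ≈ -2195.0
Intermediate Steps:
s(J) = -3 (s(J) = 4 - 1*7 = 4 - 7 = -3)
A = -8781/4 (A = 3 - (3381 - 1*(-5412))/4 = 3 - (3381 + 5412)/4 = 3 - 1/4*8793 = 3 - 8793/4 = -8781/4 ≈ -2195.3)
a(m) = 12 + m
K = 3
R(B) = 3
W(I) = 2/9 (W(I) = -3 + (26 - 1*(-3))/9 = -3 + (26 + 3)/9 = -3 + (1/9)*29 = -3 + 29/9 = 2/9)
W(R(a(5))) + A = 2/9 - 8781/4 = -79021/36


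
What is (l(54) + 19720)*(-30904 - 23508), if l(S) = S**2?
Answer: -1231670032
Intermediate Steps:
(l(54) + 19720)*(-30904 - 23508) = (54**2 + 19720)*(-30904 - 23508) = (2916 + 19720)*(-54412) = 22636*(-54412) = -1231670032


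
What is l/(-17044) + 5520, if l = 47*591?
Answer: 94055103/17044 ≈ 5518.4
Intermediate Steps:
l = 27777
l/(-17044) + 5520 = 27777/(-17044) + 5520 = 27777*(-1/17044) + 5520 = -27777/17044 + 5520 = 94055103/17044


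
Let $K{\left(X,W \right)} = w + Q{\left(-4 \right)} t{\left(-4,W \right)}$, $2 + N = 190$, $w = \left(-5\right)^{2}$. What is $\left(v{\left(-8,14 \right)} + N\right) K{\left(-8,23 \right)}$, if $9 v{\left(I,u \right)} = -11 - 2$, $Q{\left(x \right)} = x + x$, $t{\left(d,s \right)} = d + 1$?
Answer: $\frac{82271}{9} \approx 9141.2$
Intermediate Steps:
$w = 25$
$t{\left(d,s \right)} = 1 + d$
$N = 188$ ($N = -2 + 190 = 188$)
$Q{\left(x \right)} = 2 x$
$v{\left(I,u \right)} = - \frac{13}{9}$ ($v{\left(I,u \right)} = \frac{-11 - 2}{9} = \frac{1}{9} \left(-13\right) = - \frac{13}{9}$)
$K{\left(X,W \right)} = 49$ ($K{\left(X,W \right)} = 25 + 2 \left(-4\right) \left(1 - 4\right) = 25 - -24 = 25 + 24 = 49$)
$\left(v{\left(-8,14 \right)} + N\right) K{\left(-8,23 \right)} = \left(- \frac{13}{9} + 188\right) 49 = \frac{1679}{9} \cdot 49 = \frac{82271}{9}$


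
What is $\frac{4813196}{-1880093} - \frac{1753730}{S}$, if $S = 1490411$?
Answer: $- \frac{10470815760446}{2802111288223} \approx -3.7368$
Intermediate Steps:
$\frac{4813196}{-1880093} - \frac{1753730}{S} = \frac{4813196}{-1880093} - \frac{1753730}{1490411} = 4813196 \left(- \frac{1}{1880093}\right) - \frac{1753730}{1490411} = - \frac{4813196}{1880093} - \frac{1753730}{1490411} = - \frac{10470815760446}{2802111288223}$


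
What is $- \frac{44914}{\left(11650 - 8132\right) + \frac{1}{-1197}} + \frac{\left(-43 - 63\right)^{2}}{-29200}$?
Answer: $- \frac{80858369761}{6148125700} \approx -13.152$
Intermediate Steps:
$- \frac{44914}{\left(11650 - 8132\right) + \frac{1}{-1197}} + \frac{\left(-43 - 63\right)^{2}}{-29200} = - \frac{44914}{3518 - \frac{1}{1197}} + \left(-106\right)^{2} \left(- \frac{1}{29200}\right) = - \frac{44914}{\frac{4211045}{1197}} + 11236 \left(- \frac{1}{29200}\right) = \left(-44914\right) \frac{1197}{4211045} - \frac{2809}{7300} = - \frac{53762058}{4211045} - \frac{2809}{7300} = - \frac{80858369761}{6148125700}$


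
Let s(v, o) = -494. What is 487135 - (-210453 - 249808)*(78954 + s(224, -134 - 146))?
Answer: 36112565195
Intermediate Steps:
487135 - (-210453 - 249808)*(78954 + s(224, -134 - 146)) = 487135 - (-210453 - 249808)*(78954 - 494) = 487135 - (-460261)*78460 = 487135 - 1*(-36112078060) = 487135 + 36112078060 = 36112565195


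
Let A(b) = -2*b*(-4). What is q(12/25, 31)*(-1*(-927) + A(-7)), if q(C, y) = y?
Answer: 27001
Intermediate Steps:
A(b) = 8*b
q(12/25, 31)*(-1*(-927) + A(-7)) = 31*(-1*(-927) + 8*(-7)) = 31*(927 - 56) = 31*871 = 27001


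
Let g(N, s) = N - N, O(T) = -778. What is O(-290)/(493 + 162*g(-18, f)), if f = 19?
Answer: -778/493 ≈ -1.5781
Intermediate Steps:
g(N, s) = 0
O(-290)/(493 + 162*g(-18, f)) = -778/(493 + 162*0) = -778/(493 + 0) = -778/493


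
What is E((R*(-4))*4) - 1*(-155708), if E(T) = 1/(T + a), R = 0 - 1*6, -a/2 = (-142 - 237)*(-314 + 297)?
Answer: 1991505319/12790 ≈ 1.5571e+5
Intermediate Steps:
a = -12886 (a = -2*(-142 - 237)*(-314 + 297) = -(-758)*(-17) = -2*6443 = -12886)
R = -6 (R = 0 - 6 = -6)
E(T) = 1/(-12886 + T) (E(T) = 1/(T - 12886) = 1/(-12886 + T))
E((R*(-4))*4) - 1*(-155708) = 1/(-12886 - 6*(-4)*4) - 1*(-155708) = 1/(-12886 + 24*4) + 155708 = 1/(-12886 + 96) + 155708 = 1/(-12790) + 155708 = -1/12790 + 155708 = 1991505319/12790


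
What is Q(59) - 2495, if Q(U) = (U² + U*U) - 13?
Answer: 4454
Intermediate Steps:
Q(U) = -13 + 2*U² (Q(U) = (U² + U²) - 13 = 2*U² - 13 = -13 + 2*U²)
Q(59) - 2495 = (-13 + 2*59²) - 2495 = (-13 + 2*3481) - 2495 = (-13 + 6962) - 2495 = 6949 - 2495 = 4454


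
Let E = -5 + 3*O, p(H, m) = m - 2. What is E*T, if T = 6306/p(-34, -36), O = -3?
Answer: 44142/19 ≈ 2323.3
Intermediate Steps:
p(H, m) = -2 + m
E = -14 (E = -5 + 3*(-3) = -5 - 9 = -14)
T = -3153/19 (T = 6306/(-2 - 36) = 6306/(-38) = 6306*(-1/38) = -3153/19 ≈ -165.95)
E*T = -14*(-3153/19) = 44142/19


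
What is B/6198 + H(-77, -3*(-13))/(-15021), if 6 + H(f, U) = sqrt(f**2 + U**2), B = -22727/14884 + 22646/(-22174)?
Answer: -6655340211/569010607695832 - 5*sqrt(298)/15021 ≈ -0.0057579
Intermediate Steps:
B = -420505781/165018908 (B = -22727*1/14884 + 22646*(-1/22174) = -22727/14884 - 11323/11087 = -420505781/165018908 ≈ -2.5482)
H(f, U) = -6 + sqrt(U**2 + f**2) (H(f, U) = -6 + sqrt(f**2 + U**2) = -6 + sqrt(U**2 + f**2))
B/6198 + H(-77, -3*(-13))/(-15021) = -420505781/165018908/6198 + (-6 + sqrt((-3*(-13))**2 + (-77)**2))/(-15021) = -420505781/165018908*1/6198 + (-6 + sqrt(39**2 + 5929))*(-1/15021) = -420505781/1022787191784 + (-6 + sqrt(1521 + 5929))*(-1/15021) = -420505781/1022787191784 + (-6 + sqrt(7450))*(-1/15021) = -420505781/1022787191784 + (-6 + 5*sqrt(298))*(-1/15021) = -420505781/1022787191784 + (2/5007 - 5*sqrt(298)/15021) = -6655340211/569010607695832 - 5*sqrt(298)/15021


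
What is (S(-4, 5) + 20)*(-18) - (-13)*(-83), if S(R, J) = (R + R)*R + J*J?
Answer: -2465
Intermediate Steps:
S(R, J) = J² + 2*R² (S(R, J) = (2*R)*R + J² = 2*R² + J² = J² + 2*R²)
(S(-4, 5) + 20)*(-18) - (-13)*(-83) = ((5² + 2*(-4)²) + 20)*(-18) - (-13)*(-83) = ((25 + 2*16) + 20)*(-18) - 1*1079 = ((25 + 32) + 20)*(-18) - 1079 = (57 + 20)*(-18) - 1079 = 77*(-18) - 1079 = -1386 - 1079 = -2465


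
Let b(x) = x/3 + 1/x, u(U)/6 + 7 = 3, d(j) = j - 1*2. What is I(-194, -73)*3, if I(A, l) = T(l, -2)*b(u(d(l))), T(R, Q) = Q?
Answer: 193/4 ≈ 48.250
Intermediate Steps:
d(j) = -2 + j (d(j) = j - 2 = -2 + j)
u(U) = -24 (u(U) = -42 + 6*3 = -42 + 18 = -24)
b(x) = 1/x + x/3 (b(x) = x*(⅓) + 1/x = x/3 + 1/x = 1/x + x/3)
I(A, l) = 193/12 (I(A, l) = -2*(1/(-24) + (⅓)*(-24)) = -2*(-1/24 - 8) = -2*(-193/24) = 193/12)
I(-194, -73)*3 = (193/12)*3 = 193/4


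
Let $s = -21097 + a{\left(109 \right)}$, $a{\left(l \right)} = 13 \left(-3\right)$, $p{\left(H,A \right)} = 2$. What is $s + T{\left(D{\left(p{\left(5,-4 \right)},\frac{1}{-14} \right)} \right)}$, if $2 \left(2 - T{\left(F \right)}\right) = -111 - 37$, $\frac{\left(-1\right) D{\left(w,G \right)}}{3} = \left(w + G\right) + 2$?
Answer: $-21060$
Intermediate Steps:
$a{\left(l \right)} = -39$
$s = -21136$ ($s = -21097 - 39 = -21136$)
$D{\left(w,G \right)} = -6 - 3 G - 3 w$ ($D{\left(w,G \right)} = - 3 \left(\left(w + G\right) + 2\right) = - 3 \left(\left(G + w\right) + 2\right) = - 3 \left(2 + G + w\right) = -6 - 3 G - 3 w$)
$T{\left(F \right)} = 76$ ($T{\left(F \right)} = 2 - \frac{-111 - 37}{2} = 2 - -74 = 2 + 74 = 76$)
$s + T{\left(D{\left(p{\left(5,-4 \right)},\frac{1}{-14} \right)} \right)} = -21136 + 76 = -21060$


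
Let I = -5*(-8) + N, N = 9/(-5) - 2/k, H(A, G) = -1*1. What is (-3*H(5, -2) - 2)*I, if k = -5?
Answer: 193/5 ≈ 38.600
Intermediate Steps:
H(A, G) = -1
N = -7/5 (N = 9/(-5) - 2/(-5) = 9*(-⅕) - 2*(-⅕) = -9/5 + ⅖ = -7/5 ≈ -1.4000)
I = 193/5 (I = -5*(-8) - 7/5 = 40 - 7/5 = 193/5 ≈ 38.600)
(-3*H(5, -2) - 2)*I = (-3*(-1) - 2)*(193/5) = (3 - 2)*(193/5) = 1*(193/5) = 193/5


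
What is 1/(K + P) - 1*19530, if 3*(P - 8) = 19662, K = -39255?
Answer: -638494291/32693 ≈ -19530.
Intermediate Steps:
P = 6562 (P = 8 + (⅓)*19662 = 8 + 6554 = 6562)
1/(K + P) - 1*19530 = 1/(-39255 + 6562) - 1*19530 = 1/(-32693) - 19530 = -1/32693 - 19530 = -638494291/32693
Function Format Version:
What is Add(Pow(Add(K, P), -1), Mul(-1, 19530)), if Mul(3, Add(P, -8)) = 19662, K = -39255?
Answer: Rational(-638494291, 32693) ≈ -19530.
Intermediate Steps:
P = 6562 (P = Add(8, Mul(Rational(1, 3), 19662)) = Add(8, 6554) = 6562)
Add(Pow(Add(K, P), -1), Mul(-1, 19530)) = Add(Pow(Add(-39255, 6562), -1), Mul(-1, 19530)) = Add(Pow(-32693, -1), -19530) = Add(Rational(-1, 32693), -19530) = Rational(-638494291, 32693)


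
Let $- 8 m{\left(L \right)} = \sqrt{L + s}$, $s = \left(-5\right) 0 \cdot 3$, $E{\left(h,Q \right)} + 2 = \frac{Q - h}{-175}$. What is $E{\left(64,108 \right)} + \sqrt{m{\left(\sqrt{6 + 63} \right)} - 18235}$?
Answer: $- \frac{394}{175} + \frac{i \sqrt{291760 + 2 \sqrt[4]{69}}}{4} \approx -2.2514 + 135.04 i$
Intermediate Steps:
$E{\left(h,Q \right)} = -2 - \frac{Q}{175} + \frac{h}{175}$ ($E{\left(h,Q \right)} = -2 + \frac{Q - h}{-175} = -2 + \left(Q - h\right) \left(- \frac{1}{175}\right) = -2 - \left(- \frac{h}{175} + \frac{Q}{175}\right) = -2 - \frac{Q}{175} + \frac{h}{175}$)
$s = 0$ ($s = 0 \cdot 3 = 0$)
$m{\left(L \right)} = - \frac{\sqrt{L}}{8}$ ($m{\left(L \right)} = - \frac{\sqrt{L + 0}}{8} = - \frac{\sqrt{L}}{8}$)
$E{\left(64,108 \right)} + \sqrt{m{\left(\sqrt{6 + 63} \right)} - 18235} = \left(-2 - \frac{108}{175} + \frac{1}{175} \cdot 64\right) + \sqrt{- \frac{\sqrt{\sqrt{6 + 63}}}{8} - 18235} = \left(-2 - \frac{108}{175} + \frac{64}{175}\right) + \sqrt{- \frac{\sqrt{\sqrt{69}}}{8} - 18235} = - \frac{394}{175} + \sqrt{- \frac{\sqrt[4]{69}}{8} - 18235} = - \frac{394}{175} + \sqrt{-18235 - \frac{\sqrt[4]{69}}{8}}$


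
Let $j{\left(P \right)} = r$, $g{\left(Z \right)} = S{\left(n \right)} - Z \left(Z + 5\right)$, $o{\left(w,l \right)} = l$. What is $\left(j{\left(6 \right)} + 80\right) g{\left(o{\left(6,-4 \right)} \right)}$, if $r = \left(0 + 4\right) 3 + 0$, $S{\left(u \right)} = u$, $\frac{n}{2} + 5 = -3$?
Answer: $-1104$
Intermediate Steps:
$n = -16$ ($n = -10 + 2 \left(-3\right) = -10 - 6 = -16$)
$g{\left(Z \right)} = -16 - Z \left(5 + Z\right)$ ($g{\left(Z \right)} = -16 - Z \left(Z + 5\right) = -16 - Z \left(5 + Z\right)$)
$r = 12$ ($r = 4 \cdot 3 + 0 = 12 + 0 = 12$)
$j{\left(P \right)} = 12$
$\left(j{\left(6 \right)} + 80\right) g{\left(o{\left(6,-4 \right)} \right)} = \left(12 + 80\right) \left(-16 - \left(-4\right)^{2} - -20\right) = 92 \left(-16 - 16 + 20\right) = 92 \left(-12\right) = -1104$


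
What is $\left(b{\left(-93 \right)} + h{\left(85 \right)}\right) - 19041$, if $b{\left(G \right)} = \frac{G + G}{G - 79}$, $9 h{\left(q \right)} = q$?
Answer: $- \frac{14729587}{774} \approx -19030.0$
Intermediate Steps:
$h{\left(q \right)} = \frac{q}{9}$
$b{\left(G \right)} = \frac{2 G}{-79 + G}$
$\left(b{\left(-93 \right)} + h{\left(85 \right)}\right) - 19041 = \left(2 \left(-93\right) \frac{1}{-79 - 93} + \frac{1}{9} \cdot 85\right) - 19041 = \left(2 \left(-93\right) \frac{1}{-172} + \frac{85}{9}\right) - 19041 = \left(2 \left(-93\right) \left(- \frac{1}{172}\right) + \frac{85}{9}\right) - 19041 = \left(\frac{93}{86} + \frac{85}{9}\right) - 19041 = \frac{8147}{774} - 19041 = - \frac{14729587}{774}$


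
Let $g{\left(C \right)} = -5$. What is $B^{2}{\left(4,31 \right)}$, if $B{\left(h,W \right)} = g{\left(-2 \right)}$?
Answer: $25$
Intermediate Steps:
$B{\left(h,W \right)} = -5$
$B^{2}{\left(4,31 \right)} = \left(-5\right)^{2} = 25$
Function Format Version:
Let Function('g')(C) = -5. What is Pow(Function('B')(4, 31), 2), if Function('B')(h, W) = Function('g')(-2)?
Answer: 25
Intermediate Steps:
Function('B')(h, W) = -5
Pow(Function('B')(4, 31), 2) = Pow(-5, 2) = 25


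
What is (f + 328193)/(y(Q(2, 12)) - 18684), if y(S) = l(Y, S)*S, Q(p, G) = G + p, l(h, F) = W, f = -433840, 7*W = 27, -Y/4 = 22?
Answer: 105647/18630 ≈ 5.6708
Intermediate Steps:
Y = -88 (Y = -4*22 = -88)
W = 27/7 (W = (1/7)*27 = 27/7 ≈ 3.8571)
l(h, F) = 27/7
y(S) = 27*S/7
(f + 328193)/(y(Q(2, 12)) - 18684) = (-433840 + 328193)/(27*(12 + 2)/7 - 18684) = -105647/((27/7)*14 - 18684) = -105647/(54 - 18684) = -105647/(-18630) = -105647*(-1/18630) = 105647/18630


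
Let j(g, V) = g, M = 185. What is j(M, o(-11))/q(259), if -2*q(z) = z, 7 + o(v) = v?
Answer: -10/7 ≈ -1.4286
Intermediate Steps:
o(v) = -7 + v
q(z) = -z/2
j(M, o(-11))/q(259) = 185/((-1/2*259)) = 185/(-259/2) = 185*(-2/259) = -10/7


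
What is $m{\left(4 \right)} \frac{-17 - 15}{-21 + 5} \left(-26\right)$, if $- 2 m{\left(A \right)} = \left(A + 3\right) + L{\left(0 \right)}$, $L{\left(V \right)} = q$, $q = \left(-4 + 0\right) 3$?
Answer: $-130$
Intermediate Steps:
$q = -12$ ($q = \left(-4\right) 3 = -12$)
$L{\left(V \right)} = -12$
$m{\left(A \right)} = \frac{9}{2} - \frac{A}{2}$ ($m{\left(A \right)} = - \frac{\left(A + 3\right) - 12}{2} = - \frac{\left(3 + A\right) - 12}{2} = - \frac{-9 + A}{2} = \frac{9}{2} - \frac{A}{2}$)
$m{\left(4 \right)} \frac{-17 - 15}{-21 + 5} \left(-26\right) = \left(\frac{9}{2} - 2\right) \frac{-17 - 15}{-21 + 5} \left(-26\right) = \left(\frac{9}{2} - 2\right) \left(- \frac{32}{-16}\right) \left(-26\right) = \frac{5 \left(\left(-32\right) \left(- \frac{1}{16}\right)\right)}{2} \left(-26\right) = \frac{5}{2} \cdot 2 \left(-26\right) = 5 \left(-26\right) = -130$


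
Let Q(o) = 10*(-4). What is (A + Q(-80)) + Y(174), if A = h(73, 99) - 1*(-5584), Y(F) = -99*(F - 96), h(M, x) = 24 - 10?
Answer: -2164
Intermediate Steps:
h(M, x) = 14
Q(o) = -40
Y(F) = 9504 - 99*F (Y(F) = -99*(-96 + F) = 9504 - 99*F)
A = 5598 (A = 14 - 1*(-5584) = 14 + 5584 = 5598)
(A + Q(-80)) + Y(174) = (5598 - 40) + (9504 - 99*174) = 5558 + (9504 - 17226) = 5558 - 7722 = -2164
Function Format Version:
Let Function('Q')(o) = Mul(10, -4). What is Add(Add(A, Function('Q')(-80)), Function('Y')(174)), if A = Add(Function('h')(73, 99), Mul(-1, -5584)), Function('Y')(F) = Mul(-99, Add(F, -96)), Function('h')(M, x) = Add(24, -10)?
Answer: -2164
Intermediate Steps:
Function('h')(M, x) = 14
Function('Q')(o) = -40
Function('Y')(F) = Add(9504, Mul(-99, F)) (Function('Y')(F) = Mul(-99, Add(-96, F)) = Add(9504, Mul(-99, F)))
A = 5598 (A = Add(14, Mul(-1, -5584)) = Add(14, 5584) = 5598)
Add(Add(A, Function('Q')(-80)), Function('Y')(174)) = Add(Add(5598, -40), Add(9504, Mul(-99, 174))) = Add(5558, Add(9504, -17226)) = Add(5558, -7722) = -2164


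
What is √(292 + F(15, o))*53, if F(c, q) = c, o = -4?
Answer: 53*√307 ≈ 928.63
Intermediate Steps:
√(292 + F(15, o))*53 = √(292 + 15)*53 = √307*53 = 53*√307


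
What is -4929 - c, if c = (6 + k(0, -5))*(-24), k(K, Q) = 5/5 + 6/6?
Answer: -4737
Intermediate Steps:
k(K, Q) = 2 (k(K, Q) = 5*(⅕) + 6*(⅙) = 1 + 1 = 2)
c = -192 (c = (6 + 2)*(-24) = 8*(-24) = -192)
-4929 - c = -4929 - 1*(-192) = -4929 + 192 = -4737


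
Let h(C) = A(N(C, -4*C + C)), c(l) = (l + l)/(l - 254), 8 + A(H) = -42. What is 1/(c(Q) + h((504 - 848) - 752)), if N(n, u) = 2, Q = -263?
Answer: -517/25324 ≈ -0.020415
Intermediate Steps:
A(H) = -50 (A(H) = -8 - 42 = -50)
c(l) = 2*l/(-254 + l) (c(l) = (2*l)/(-254 + l) = 2*l/(-254 + l))
h(C) = -50
1/(c(Q) + h((504 - 848) - 752)) = 1/(2*(-263)/(-254 - 263) - 50) = 1/(2*(-263)/(-517) - 50) = 1/(2*(-263)*(-1/517) - 50) = 1/(526/517 - 50) = 1/(-25324/517) = -517/25324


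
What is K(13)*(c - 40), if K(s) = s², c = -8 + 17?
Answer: -5239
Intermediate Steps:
c = 9
K(13)*(c - 40) = 13²*(9 - 40) = 169*(-31) = -5239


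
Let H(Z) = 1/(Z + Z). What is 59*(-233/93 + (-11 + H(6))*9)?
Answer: -2211379/372 ≈ -5944.6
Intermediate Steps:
H(Z) = 1/(2*Z)
59*(-233/93 + (-11 + H(6))*9) = 59*(-233/93 + (-11 + (½)/6)*9) = 59*(-233*1/93 + (-11 + (½)*(⅙))*9) = 59*(-233/93 + (-11 + 1/12)*9) = 59*(-233/93 - 131/12*9) = 59*(-233/93 - 393/4) = 59*(-37481/372) = -2211379/372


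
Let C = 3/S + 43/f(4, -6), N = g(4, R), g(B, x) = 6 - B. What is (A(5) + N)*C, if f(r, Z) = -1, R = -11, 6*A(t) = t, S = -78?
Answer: -6341/52 ≈ -121.94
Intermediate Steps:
A(t) = t/6
N = 2 (N = 6 - 1*4 = 6 - 4 = 2)
C = -1119/26 (C = 3/(-78) + 43/(-1) = 3*(-1/78) + 43*(-1) = -1/26 - 43 = -1119/26 ≈ -43.038)
(A(5) + N)*C = ((1/6)*5 + 2)*(-1119/26) = (5/6 + 2)*(-1119/26) = (17/6)*(-1119/26) = -6341/52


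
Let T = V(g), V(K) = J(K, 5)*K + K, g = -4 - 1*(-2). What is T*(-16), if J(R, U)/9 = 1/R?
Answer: -112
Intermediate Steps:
J(R, U) = 9/R
g = -2 (g = -4 + 2 = -2)
V(K) = 9 + K (V(K) = (9/K)*K + K = 9 + K)
T = 7 (T = 9 - 2 = 7)
T*(-16) = 7*(-16) = -112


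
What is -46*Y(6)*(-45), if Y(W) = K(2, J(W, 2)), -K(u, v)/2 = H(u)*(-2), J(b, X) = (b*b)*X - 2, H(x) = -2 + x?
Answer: 0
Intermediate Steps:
J(b, X) = -2 + X*b² (J(b, X) = b²*X - 2 = X*b² - 2 = -2 + X*b²)
K(u, v) = -8 + 4*u (K(u, v) = -2*(-2 + u)*(-2) = -2*(4 - 2*u) = -8 + 4*u)
Y(W) = 0 (Y(W) = -8 + 4*2 = -8 + 8 = 0)
-46*Y(6)*(-45) = -46*0*(-45) = 0*(-45) = 0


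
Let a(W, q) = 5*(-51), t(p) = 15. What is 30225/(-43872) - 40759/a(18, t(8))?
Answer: 593490491/3729120 ≈ 159.15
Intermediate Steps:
a(W, q) = -255
30225/(-43872) - 40759/a(18, t(8)) = 30225/(-43872) - 40759/(-255) = 30225*(-1/43872) - 40759*(-1/255) = -10075/14624 + 40759/255 = 593490491/3729120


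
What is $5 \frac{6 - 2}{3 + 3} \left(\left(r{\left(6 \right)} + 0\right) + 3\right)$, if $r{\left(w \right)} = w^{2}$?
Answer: $130$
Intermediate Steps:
$5 \frac{6 - 2}{3 + 3} \left(\left(r{\left(6 \right)} + 0\right) + 3\right) = 5 \frac{6 - 2}{3 + 3} \left(\left(6^{2} + 0\right) + 3\right) = 5 \cdot \frac{4}{6} \left(\left(36 + 0\right) + 3\right) = 5 \cdot 4 \cdot \frac{1}{6} \left(36 + 3\right) = 5 \cdot \frac{2}{3} \cdot 39 = \frac{10}{3} \cdot 39 = 130$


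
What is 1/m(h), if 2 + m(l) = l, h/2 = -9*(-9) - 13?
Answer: 1/134 ≈ 0.0074627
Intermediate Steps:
h = 136 (h = 2*(-9*(-9) - 13) = 2*(81 - 13) = 2*68 = 136)
m(l) = -2 + l
1/m(h) = 1/(-2 + 136) = 1/134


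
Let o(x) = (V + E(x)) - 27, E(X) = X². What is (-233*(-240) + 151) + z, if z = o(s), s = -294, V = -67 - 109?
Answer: 142304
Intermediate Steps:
V = -176
o(x) = -203 + x² (o(x) = (-176 + x²) - 27 = -203 + x²)
z = 86233 (z = -203 + (-294)² = -203 + 86436 = 86233)
(-233*(-240) + 151) + z = (-233*(-240) + 151) + 86233 = (55920 + 151) + 86233 = 56071 + 86233 = 142304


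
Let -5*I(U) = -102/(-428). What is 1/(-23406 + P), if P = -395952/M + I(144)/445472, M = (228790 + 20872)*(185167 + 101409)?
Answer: -1065728237416776640/24944435130988993423371 ≈ -4.2724e-5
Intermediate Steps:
M = 71547137312 (M = 249662*286576 = 71547137312)
I(U) = -51/1070 (I(U) = -(-102)/(5*(-428)) = -(-102)*(-1)/(5*428) = -1/5*51/214 = -51/1070)
P = -6011919387531/1065728237416776640 (P = -395952/71547137312 - 51/1070/445472 = -395952*1/71547137312 - 51/1070*1/445472 = -24747/4471696082 - 51/476655040 = -6011919387531/1065728237416776640 ≈ -5.6411e-6)
1/(-23406 + P) = 1/(-23406 - 6011919387531/1065728237416776640) = 1/(-24944435130988993423371/1065728237416776640) = -1065728237416776640/24944435130988993423371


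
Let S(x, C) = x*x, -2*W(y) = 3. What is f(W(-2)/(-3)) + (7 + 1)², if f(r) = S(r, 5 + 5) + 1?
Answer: 261/4 ≈ 65.250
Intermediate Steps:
W(y) = -3/2 (W(y) = -½*3 = -3/2)
S(x, C) = x²
f(r) = 1 + r² (f(r) = r² + 1 = 1 + r²)
f(W(-2)/(-3)) + (7 + 1)² = (1 + (-3/2/(-3))²) + (7 + 1)² = (1 + (-3/2*(-⅓))²) + 8² = (1 + (½)²) + 64 = (1 + ¼) + 64 = 5/4 + 64 = 261/4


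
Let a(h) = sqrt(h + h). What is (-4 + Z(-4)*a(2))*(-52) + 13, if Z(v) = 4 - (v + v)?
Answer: -1027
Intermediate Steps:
a(h) = sqrt(2)*sqrt(h) (a(h) = sqrt(2*h) = sqrt(2)*sqrt(h))
Z(v) = 4 - 2*v
(-4 + Z(-4)*a(2))*(-52) + 13 = (-4 + (4 - 2*(-4))*(sqrt(2)*sqrt(2)))*(-52) + 13 = (-4 + (4 + 8)*2)*(-52) + 13 = (-4 + 12*2)*(-52) + 13 = (-4 + 24)*(-52) + 13 = 20*(-52) + 13 = -1040 + 13 = -1027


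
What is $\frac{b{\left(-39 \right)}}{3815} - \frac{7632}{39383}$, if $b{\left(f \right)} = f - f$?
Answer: $- \frac{7632}{39383} \approx -0.19379$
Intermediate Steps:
$b{\left(f \right)} = 0$
$\frac{b{\left(-39 \right)}}{3815} - \frac{7632}{39383} = \frac{0}{3815} - \frac{7632}{39383} = 0 \cdot \frac{1}{3815} - \frac{7632}{39383} = 0 - \frac{7632}{39383} = - \frac{7632}{39383}$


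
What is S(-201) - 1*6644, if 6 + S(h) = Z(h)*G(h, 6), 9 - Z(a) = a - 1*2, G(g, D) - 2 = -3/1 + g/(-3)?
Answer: 7342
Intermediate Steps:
G(g, D) = -1 - g/3 (G(g, D) = 2 + (-3/1 + g/(-3)) = 2 + (-3*1 + g*(-⅓)) = 2 + (-3 - g/3) = -1 - g/3)
Z(a) = 11 - a (Z(a) = 9 - (a - 1*2) = 9 - (a - 2) = 9 - (-2 + a) = 9 + (2 - a) = 11 - a)
S(h) = -6 + (-1 - h/3)*(11 - h) (S(h) = -6 + (11 - h)*(-1 - h/3) = -6 + (-1 - h/3)*(11 - h))
S(-201) - 1*6644 = (-6 + (-11 - 201)*(3 - 201)/3) - 1*6644 = (-6 + (⅓)*(-212)*(-198)) - 6644 = (-6 + 13992) - 6644 = 13986 - 6644 = 7342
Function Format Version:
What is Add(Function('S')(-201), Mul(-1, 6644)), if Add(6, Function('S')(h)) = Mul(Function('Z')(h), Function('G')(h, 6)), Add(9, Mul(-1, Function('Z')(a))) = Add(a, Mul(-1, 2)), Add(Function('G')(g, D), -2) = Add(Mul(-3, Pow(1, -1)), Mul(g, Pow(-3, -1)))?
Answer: 7342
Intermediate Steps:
Function('G')(g, D) = Add(-1, Mul(Rational(-1, 3), g)) (Function('G')(g, D) = Add(2, Add(Mul(-3, Pow(1, -1)), Mul(g, Pow(-3, -1)))) = Add(2, Add(Mul(-3, 1), Mul(g, Rational(-1, 3)))) = Add(2, Add(-3, Mul(Rational(-1, 3), g))) = Add(-1, Mul(Rational(-1, 3), g)))
Function('Z')(a) = Add(11, Mul(-1, a)) (Function('Z')(a) = Add(9, Mul(-1, Add(a, Mul(-1, 2)))) = Add(9, Mul(-1, Add(a, -2))) = Add(9, Mul(-1, Add(-2, a))) = Add(9, Add(2, Mul(-1, a))) = Add(11, Mul(-1, a)))
Function('S')(h) = Add(-6, Mul(Add(-1, Mul(Rational(-1, 3), h)), Add(11, Mul(-1, h)))) (Function('S')(h) = Add(-6, Mul(Add(11, Mul(-1, h)), Add(-1, Mul(Rational(-1, 3), h)))) = Add(-6, Mul(Add(-1, Mul(Rational(-1, 3), h)), Add(11, Mul(-1, h)))))
Add(Function('S')(-201), Mul(-1, 6644)) = Add(Add(-6, Mul(Rational(1, 3), Add(-11, -201), Add(3, -201))), Mul(-1, 6644)) = Add(Add(-6, Mul(Rational(1, 3), -212, -198)), -6644) = Add(Add(-6, 13992), -6644) = Add(13986, -6644) = 7342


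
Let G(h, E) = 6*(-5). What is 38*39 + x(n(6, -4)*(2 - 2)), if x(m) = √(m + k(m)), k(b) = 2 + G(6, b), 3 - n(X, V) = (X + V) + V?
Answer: 1482 + 2*I*√7 ≈ 1482.0 + 5.2915*I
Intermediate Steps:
n(X, V) = 3 - X - 2*V (n(X, V) = 3 - ((X + V) + V) = 3 - ((V + X) + V) = 3 - (X + 2*V) = 3 + (-X - 2*V) = 3 - X - 2*V)
G(h, E) = -30
k(b) = -28 (k(b) = 2 - 30 = -28)
x(m) = √(-28 + m) (x(m) = √(m - 28) = √(-28 + m))
38*39 + x(n(6, -4)*(2 - 2)) = 38*39 + √(-28 + (3 - 1*6 - 2*(-4))*(2 - 2)) = 1482 + √(-28 + (3 - 6 + 8)*0) = 1482 + √(-28 + 5*0) = 1482 + √(-28 + 0) = 1482 + √(-28) = 1482 + 2*I*√7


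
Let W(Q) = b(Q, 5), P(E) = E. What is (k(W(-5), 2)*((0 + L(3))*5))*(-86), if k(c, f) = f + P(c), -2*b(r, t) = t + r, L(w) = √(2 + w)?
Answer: -860*√5 ≈ -1923.0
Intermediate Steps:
b(r, t) = -r/2 - t/2 (b(r, t) = -(t + r)/2 = -(r + t)/2 = -r/2 - t/2)
W(Q) = -5/2 - Q/2 (W(Q) = -Q/2 - ½*5 = -Q/2 - 5/2 = -5/2 - Q/2)
k(c, f) = c + f (k(c, f) = f + c = c + f)
(k(W(-5), 2)*((0 + L(3))*5))*(-86) = (((-5/2 - ½*(-5)) + 2)*((0 + √(2 + 3))*5))*(-86) = (((-5/2 + 5/2) + 2)*((0 + √5)*5))*(-86) = ((0 + 2)*(√5*5))*(-86) = (2*(5*√5))*(-86) = (10*√5)*(-86) = -860*√5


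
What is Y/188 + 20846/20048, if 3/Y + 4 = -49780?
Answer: 1742016299/1675331168 ≈ 1.0398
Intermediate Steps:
Y = -3/49784 (Y = 3/(-4 - 49780) = 3/(-49784) = 3*(-1/49784) = -3/49784 ≈ -6.0260e-5)
Y/188 + 20846/20048 = -3/49784/188 + 20846/20048 = -3/49784*1/188 + 20846*(1/20048) = -3/9359392 + 1489/1432 = 1742016299/1675331168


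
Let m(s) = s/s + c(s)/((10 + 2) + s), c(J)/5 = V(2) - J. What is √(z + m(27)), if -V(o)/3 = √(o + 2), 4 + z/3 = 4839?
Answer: 3*√272311/13 ≈ 120.42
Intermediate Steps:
z = 14505 (z = -12 + 3*4839 = -12 + 14517 = 14505)
V(o) = -3*√(2 + o) (V(o) = -3*√(o + 2) = -3*√(2 + o))
c(J) = -30 - 5*J (c(J) = 5*(-3*√(2 + 2) - J) = 5*(-3*√4 - J) = 5*(-3*2 - J) = 5*(-6 - J) = -30 - 5*J)
m(s) = 1 + (-30 - 5*s)/(12 + s) (m(s) = s/s + (-30 - 5*s)/((10 + 2) + s) = 1 + (-30 - 5*s)/(12 + s))
√(z + m(27)) = √(14505 + 2*(-9 - 2*27)/(12 + 27)) = √(14505 + 2*(-9 - 54)/39) = √(14505 + 2*(1/39)*(-63)) = √(14505 - 42/13) = √(188523/13) = 3*√272311/13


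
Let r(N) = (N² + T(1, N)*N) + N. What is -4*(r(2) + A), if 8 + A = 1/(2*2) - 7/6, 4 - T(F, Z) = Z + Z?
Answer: 35/3 ≈ 11.667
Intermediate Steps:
T(F, Z) = 4 - 2*Z (T(F, Z) = 4 - (Z + Z) = 4 - 2*Z)
A = -107/12 (A = -8 + (1/(2*2) - 7/6) = -8 + ((½)*(½) - 7*⅙) = -8 + (¼ - 7/6) = -8 - 11/12 = -107/12 ≈ -8.9167)
r(N) = N + N² + N*(4 - 2*N) (r(N) = (N² + (4 - 2*N)*N) + N = (N² + N*(4 - 2*N)) + N = N + N² + N*(4 - 2*N))
-4*(r(2) + A) = -4*(2*(5 - 1*2) - 107/12) = -4*(2*(5 - 2) - 107/12) = -4*(2*3 - 107/12) = -4*(6 - 107/12) = -4*(-35/12) = 35/3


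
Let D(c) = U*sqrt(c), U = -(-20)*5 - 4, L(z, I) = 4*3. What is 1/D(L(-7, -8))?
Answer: sqrt(3)/576 ≈ 0.0030070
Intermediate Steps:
L(z, I) = 12
U = 96 (U = -4*(-25) - 4 = 100 - 4 = 96)
D(c) = 96*sqrt(c)
1/D(L(-7, -8)) = 1/(96*sqrt(12)) = 1/(96*(2*sqrt(3))) = 1/(192*sqrt(3)) = sqrt(3)/576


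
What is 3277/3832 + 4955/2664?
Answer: 1732343/638028 ≈ 2.7152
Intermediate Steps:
3277/3832 + 4955/2664 = 1732343/638028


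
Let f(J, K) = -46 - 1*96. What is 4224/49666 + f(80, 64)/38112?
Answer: 38483129/473217648 ≈ 0.081322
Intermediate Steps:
f(J, K) = -142 (f(J, K) = -46 - 96 = -142)
4224/49666 + f(80, 64)/38112 = 4224/49666 - 142/38112 = 4224*(1/49666) - 142*1/38112 = 2112/24833 - 71/19056 = 38483129/473217648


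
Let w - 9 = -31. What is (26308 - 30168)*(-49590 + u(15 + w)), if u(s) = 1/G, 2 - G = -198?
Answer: 1914173807/10 ≈ 1.9142e+8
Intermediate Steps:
G = 200 (G = 2 - 1*(-198) = 2 + 198 = 200)
w = -22 (w = 9 - 31 = -22)
u(s) = 1/200
(26308 - 30168)*(-49590 + u(15 + w)) = (26308 - 30168)*(-49590 + 1/200) = -3860*(-9917999/200) = 1914173807/10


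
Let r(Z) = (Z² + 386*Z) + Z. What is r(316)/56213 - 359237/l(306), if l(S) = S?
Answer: -20125812193/17201178 ≈ -1170.0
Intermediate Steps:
r(Z) = Z² + 387*Z
r(316)/56213 - 359237/l(306) = (316*(387 + 316))/56213 - 359237/306 = (316*703)*(1/56213) - 359237*1/306 = 222148*(1/56213) - 359237/306 = 222148/56213 - 359237/306 = -20125812193/17201178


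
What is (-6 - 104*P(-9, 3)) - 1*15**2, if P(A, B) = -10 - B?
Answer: 1121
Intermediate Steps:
(-6 - 104*P(-9, 3)) - 1*15**2 = (-6 - 104*(-10 - 1*3)) - 1*15**2 = (-6 - 104*(-10 - 3)) - 1*225 = (-6 - 104*(-13)) - 225 = (-6 + 1352) - 225 = 1346 - 225 = 1121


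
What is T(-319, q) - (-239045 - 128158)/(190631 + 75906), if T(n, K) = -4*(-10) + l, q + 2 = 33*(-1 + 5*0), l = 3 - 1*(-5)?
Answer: 13160979/266537 ≈ 49.378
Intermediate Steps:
l = 8 (l = 3 + 5 = 8)
q = -35 (q = -2 + 33*(-1 + 5*0) = -2 + 33*(-1 + 0) = -2 + 33*(-1) = -2 - 33 = -35)
T(n, K) = 48 (T(n, K) = -4*(-10) + 8 = 40 + 8 = 48)
T(-319, q) - (-239045 - 128158)/(190631 + 75906) = 48 - (-239045 - 128158)/(190631 + 75906) = 48 - (-367203)/266537 = 48 - 1*(-367203/266537) = 48 + 367203/266537 = 13160979/266537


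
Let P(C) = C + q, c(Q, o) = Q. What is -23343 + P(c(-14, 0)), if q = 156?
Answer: -23201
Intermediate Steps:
P(C) = 156 + C (P(C) = C + 156 = 156 + C)
-23343 + P(c(-14, 0)) = -23343 + (156 - 14) = -23343 + 142 = -23201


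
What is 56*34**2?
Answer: 64736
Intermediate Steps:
56*34**2 = 56*1156 = 64736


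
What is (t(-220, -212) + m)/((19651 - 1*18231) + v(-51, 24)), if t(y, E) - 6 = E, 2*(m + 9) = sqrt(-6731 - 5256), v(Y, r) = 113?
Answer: -215/1533 + I*sqrt(11987)/3066 ≈ -0.14025 + 0.035709*I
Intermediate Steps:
m = -9 + I*sqrt(11987)/2 (m = -9 + sqrt(-6731 - 5256)/2 = -9 + sqrt(-11987)/2 = -9 + (I*sqrt(11987))/2 = -9 + I*sqrt(11987)/2 ≈ -9.0 + 54.743*I)
t(y, E) = 6 + E
(t(-220, -212) + m)/((19651 - 1*18231) + v(-51, 24)) = ((6 - 212) + (-9 + I*sqrt(11987)/2))/((19651 - 1*18231) + 113) = (-206 + (-9 + I*sqrt(11987)/2))/((19651 - 18231) + 113) = (-215 + I*sqrt(11987)/2)/(1420 + 113) = (-215 + I*sqrt(11987)/2)/1533 = (-215 + I*sqrt(11987)/2)*(1/1533) = -215/1533 + I*sqrt(11987)/3066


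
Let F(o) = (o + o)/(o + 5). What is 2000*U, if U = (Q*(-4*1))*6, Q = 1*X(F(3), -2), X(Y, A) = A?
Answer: 96000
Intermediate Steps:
F(o) = 2*o/(5 + o) (F(o) = (2*o)/(5 + o) = 2*o/(5 + o))
Q = -2 (Q = 1*(-2) = -2)
U = 48 (U = -(-8)*6 = -2*(-4)*6 = 8*6 = 48)
2000*U = 2000*48 = 96000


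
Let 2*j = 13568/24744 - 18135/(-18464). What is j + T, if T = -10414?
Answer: -1189382011357/114218304 ≈ -10413.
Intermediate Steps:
j = 87406499/114218304 (j = (13568/24744 - 18135/(-18464))/2 = (13568*(1/24744) - 18135*(-1/18464))/2 = (1696/3093 + 18135/18464)/2 = (1/2)*(87406499/57109152) = 87406499/114218304 ≈ 0.76526)
j + T = 87406499/114218304 - 10414 = -1189382011357/114218304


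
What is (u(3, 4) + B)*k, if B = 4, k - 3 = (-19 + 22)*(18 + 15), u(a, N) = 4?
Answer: 816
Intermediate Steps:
k = 102 (k = 3 + (-19 + 22)*(18 + 15) = 3 + 3*33 = 3 + 99 = 102)
(u(3, 4) + B)*k = (4 + 4)*102 = 8*102 = 816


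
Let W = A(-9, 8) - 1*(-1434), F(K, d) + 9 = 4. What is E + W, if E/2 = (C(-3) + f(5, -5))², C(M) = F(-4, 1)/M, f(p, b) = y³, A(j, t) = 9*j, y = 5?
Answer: 300977/9 ≈ 33442.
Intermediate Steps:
F(K, d) = -5 (F(K, d) = -9 + 4 = -5)
f(p, b) = 125 (f(p, b) = 5³ = 125)
C(M) = -5/M
W = 1353 (W = 9*(-9) - 1*(-1434) = -81 + 1434 = 1353)
E = 288800/9 (E = 2*(-5/(-3) + 125)² = 2*(-5*(-⅓) + 125)² = 2*(5/3 + 125)² = 2*(380/3)² = 2*(144400/9) = 288800/9 ≈ 32089.)
E + W = 288800/9 + 1353 = 300977/9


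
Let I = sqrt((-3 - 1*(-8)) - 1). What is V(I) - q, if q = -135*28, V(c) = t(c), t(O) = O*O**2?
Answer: 3788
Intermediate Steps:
t(O) = O**3
I = 2 (I = sqrt((-3 + 8) - 1) = sqrt(5 - 1) = sqrt(4) = 2)
V(c) = c**3
q = -3780
V(I) - q = 2**3 - 1*(-3780) = 8 + 3780 = 3788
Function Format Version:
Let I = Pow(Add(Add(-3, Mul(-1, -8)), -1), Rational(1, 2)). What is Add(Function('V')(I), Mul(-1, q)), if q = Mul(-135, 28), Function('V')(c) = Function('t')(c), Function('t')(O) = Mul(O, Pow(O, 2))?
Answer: 3788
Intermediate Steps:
Function('t')(O) = Pow(O, 3)
I = 2 (I = Pow(Add(Add(-3, 8), -1), Rational(1, 2)) = Pow(Add(5, -1), Rational(1, 2)) = Pow(4, Rational(1, 2)) = 2)
Function('V')(c) = Pow(c, 3)
q = -3780
Add(Function('V')(I), Mul(-1, q)) = Add(Pow(2, 3), Mul(-1, -3780)) = Add(8, 3780) = 3788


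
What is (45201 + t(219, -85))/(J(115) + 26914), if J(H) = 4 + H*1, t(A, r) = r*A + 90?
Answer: 8892/9011 ≈ 0.98679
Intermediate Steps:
t(A, r) = 90 + A*r (t(A, r) = A*r + 90 = 90 + A*r)
J(H) = 4 + H
(45201 + t(219, -85))/(J(115) + 26914) = (45201 + (90 + 219*(-85)))/((4 + 115) + 26914) = (45201 + (90 - 18615))/(119 + 26914) = (45201 - 18525)/27033 = 26676*(1/27033) = 8892/9011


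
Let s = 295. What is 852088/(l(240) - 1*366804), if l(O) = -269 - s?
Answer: -106511/45921 ≈ -2.3194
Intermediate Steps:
l(O) = -564 (l(O) = -269 - 1*295 = -269 - 295 = -564)
852088/(l(240) - 1*366804) = 852088/(-564 - 1*366804) = 852088/(-564 - 366804) = 852088/(-367368) = 852088*(-1/367368) = -106511/45921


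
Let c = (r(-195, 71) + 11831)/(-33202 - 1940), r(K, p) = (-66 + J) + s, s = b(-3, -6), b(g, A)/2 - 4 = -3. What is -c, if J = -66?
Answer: 11701/35142 ≈ 0.33296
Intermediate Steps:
b(g, A) = 2 (b(g, A) = 8 + 2*(-3) = 8 - 6 = 2)
s = 2
r(K, p) = -130 (r(K, p) = (-66 - 66) + 2 = -132 + 2 = -130)
c = -11701/35142 (c = (-130 + 11831)/(-33202 - 1940) = 11701/(-35142) = 11701*(-1/35142) = -11701/35142 ≈ -0.33296)
-c = -1*(-11701/35142) = 11701/35142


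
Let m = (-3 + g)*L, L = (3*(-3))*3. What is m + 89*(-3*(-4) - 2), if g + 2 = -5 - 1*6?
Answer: 1322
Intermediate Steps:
g = -13 (g = -2 + (-5 - 1*6) = -2 + (-5 - 6) = -2 - 11 = -13)
L = -27 (L = -9*3 = -27)
m = 432 (m = (-3 - 13)*(-27) = -16*(-27) = 432)
m + 89*(-3*(-4) - 2) = 432 + 89*(-3*(-4) - 2) = 432 + 89*(12 - 2) = 432 + 89*10 = 432 + 890 = 1322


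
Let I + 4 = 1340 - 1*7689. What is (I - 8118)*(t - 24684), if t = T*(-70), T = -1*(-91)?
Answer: 449382434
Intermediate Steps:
I = -6353 (I = -4 + (1340 - 1*7689) = -4 + (1340 - 7689) = -4 - 6349 = -6353)
T = 91
t = -6370 (t = 91*(-70) = -6370)
(I - 8118)*(t - 24684) = (-6353 - 8118)*(-6370 - 24684) = -14471*(-31054) = 449382434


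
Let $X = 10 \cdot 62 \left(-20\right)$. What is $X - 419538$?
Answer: $-431938$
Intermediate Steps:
$X = -12400$ ($X = 620 \left(-20\right) = -12400$)
$X - 419538 = -12400 - 419538 = -431938$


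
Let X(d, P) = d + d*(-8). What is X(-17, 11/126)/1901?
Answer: 119/1901 ≈ 0.062599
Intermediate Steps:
X(d, P) = -7*d (X(d, P) = d - 8*d = -7*d)
X(-17, 11/126)/1901 = -7*(-17)/1901 = 119*(1/1901) = 119/1901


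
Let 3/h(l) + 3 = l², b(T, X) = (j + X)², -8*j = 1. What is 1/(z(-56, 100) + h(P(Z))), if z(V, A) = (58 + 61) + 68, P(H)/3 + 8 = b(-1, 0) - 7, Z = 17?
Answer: 2754947/515179185 ≈ 0.0053475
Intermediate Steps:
j = -⅛ (j = -⅛*1 = -⅛ ≈ -0.12500)
b(T, X) = (-⅛ + X)²
P(H) = -2877/64 (P(H) = -24 + 3*((-1 + 8*0)²/64 - 7) = -24 + 3*((-1 + 0)²/64 - 7) = -24 + 3*((1/64)*(-1)² - 7) = -24 + 3*((1/64)*1 - 7) = -24 + 3*(1/64 - 7) = -24 + 3*(-447/64) = -24 - 1341/64 = -2877/64)
z(V, A) = 187 (z(V, A) = 119 + 68 = 187)
h(l) = 3/(-3 + l²)
1/(z(-56, 100) + h(P(Z))) = 1/(187 + 3/(-3 + (-2877/64)²)) = 1/(187 + 3/(-3 + 8277129/4096)) = 1/(187 + 3/(8264841/4096)) = 1/(187 + 3*(4096/8264841)) = 1/(187 + 4096/2754947) = 1/(515179185/2754947) = 2754947/515179185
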